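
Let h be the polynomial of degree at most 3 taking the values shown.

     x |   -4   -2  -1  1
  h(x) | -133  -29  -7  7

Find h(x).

Write h(x) = ax^3 + bx^2 + cx + d. Substituting each data point gives a linear system:
  -64a + 16b - 4c + d = -133
  -8a + 4b - 2c + d = -29
  -a + b - c + d = -7
  a + b + c + d = 7
Solving the system yields a = 1, b = -3, c = 6, d = 3.
So h(x) = x^3 - 3x^2 + 6x + 3.
Check: h(1) = 7. ✓

h(x) = x^3 - 3x^2 + 6x + 3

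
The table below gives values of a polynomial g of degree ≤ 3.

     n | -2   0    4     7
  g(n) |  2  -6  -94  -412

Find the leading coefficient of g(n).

-1

Write g(n) = an^3 + bn^2 + cn + d. Substituting each data point gives a linear system:
  -8a + 4b - 2c + d = 2
  d = -6
  64a + 16b + 4c + d = -94
  343a + 49b + 7c + d = -412
Solving the system yields a = -1, b = -1, c = -2, d = -6.
So g(n) = -n^3 - n^2 - 2n - 6.
The leading coefficient is -1.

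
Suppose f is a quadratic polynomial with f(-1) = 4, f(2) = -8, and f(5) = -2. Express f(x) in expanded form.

Write f(x) = ax^2 + bx + c. Substituting each data point gives a linear system:
  a - b + c = 4
  4a + 2b + c = -8
  25a + 5b + c = -2
Solving the system yields a = 1, b = -5, c = -2.
So f(x) = x^2 - 5x - 2.
Check: f(5) = -2. ✓

f(x) = x^2 - 5x - 2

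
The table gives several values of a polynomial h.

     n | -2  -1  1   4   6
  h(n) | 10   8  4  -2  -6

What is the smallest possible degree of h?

Divided differences on the nodes -2, -1, 1, 4, 6:
  order 0: 10  8  4  -2  -6
  order 1: -2  -2  -2  -2
  order 2: 0  0  0
  order 3: 0  0
  order 4: 0
The order-1 divided differences are all -2 (nonzero) and every higher order vanishes, so the data lies on a polynomial of degree exactly 1.

1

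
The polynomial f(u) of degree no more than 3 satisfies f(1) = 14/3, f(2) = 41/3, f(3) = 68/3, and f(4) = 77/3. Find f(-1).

32/3

Write f(u) = au^3 + bu^2 + cu + d. Substituting each data point gives a linear system:
  a + b + c + d = 14/3
  8a + 4b + 2c + d = 41/3
  27a + 9b + 3c + d = 68/3
  64a + 16b + 4c + d = 77/3
Solving the system yields a = -1, b = 6, c = -2, d = 5/3.
So f(u) = -u^3 + 6u^2 - 2u + 5/3.
Then f(-1) = 32/3.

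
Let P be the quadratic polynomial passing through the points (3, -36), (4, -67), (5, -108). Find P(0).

-3

Write P(t) = at^2 + bt + c. Substituting each data point gives a linear system:
  9a + 3b + c = -36
  16a + 4b + c = -67
  25a + 5b + c = -108
Solving the system yields a = -5, b = 4, c = -3.
So P(t) = -5t^2 + 4t - 3.
Then P(0) = -3.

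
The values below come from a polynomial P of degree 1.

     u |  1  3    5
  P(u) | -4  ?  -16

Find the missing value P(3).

-10

On equispaced nodes a degree-1 polynomial has vanishing second forward difference, so
  P(1) - 2·P(3) + P(5) = 0.
Substituting the known values and solving for P(3):
  -2·P(3) = 20
  P(3) = -10.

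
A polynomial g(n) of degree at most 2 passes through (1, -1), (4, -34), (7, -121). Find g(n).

g(n) = -3n^2 + 4n - 2

Write g(n) = an^2 + bn + c. Substituting each data point gives a linear system:
  a + b + c = -1
  16a + 4b + c = -34
  49a + 7b + c = -121
Solving the system yields a = -3, b = 4, c = -2.
So g(n) = -3n^2 + 4n - 2.
Check: g(4) = -34. ✓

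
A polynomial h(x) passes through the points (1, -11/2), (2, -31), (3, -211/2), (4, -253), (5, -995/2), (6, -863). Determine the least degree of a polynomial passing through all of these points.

3

Forward differences of the values at x = 1, 2, 3, 4, 5, 6:
  h  : -11/2  -31  -211/2  -253  -995/2  -863
  Δ  : -51/2  -149/2  -295/2  -489/2  -731/2
  Δ^2: -49  -73  -97  -121
  Δ^3: -24  -24  -24
  Δ^4: 0  0
  Δ^5: 0
The third differences are constant (-24) and nonzero, while all higher differences vanish, so the minimal degree is 3.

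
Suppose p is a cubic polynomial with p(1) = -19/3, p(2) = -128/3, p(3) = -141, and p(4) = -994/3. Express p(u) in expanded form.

p(u) = -5u^3 - u^2 + (5/3)u - 2

Write p(u) = au^3 + bu^2 + cu + d. Substituting each data point gives a linear system:
  a + b + c + d = -19/3
  8a + 4b + 2c + d = -128/3
  27a + 9b + 3c + d = -141
  64a + 16b + 4c + d = -994/3
Solving the system yields a = -5, b = -1, c = 5/3, d = -2.
So p(u) = -5u^3 - u^2 + (5/3)u - 2.
Check: p(1) = -19/3. ✓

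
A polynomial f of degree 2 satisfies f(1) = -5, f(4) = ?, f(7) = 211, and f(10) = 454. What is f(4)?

The 3 known points determine the degree-2 polynomial uniquely.
Write f(s) = as^2 + bs + c. Substituting each data point gives a linear system:
  a + b + c = -5
  49a + 7b + c = 211
  100a + 10b + c = 454
Solving the system yields a = 5, b = -4, c = -6.
So f(s) = 5s² - 4s - 6.
Then f(4) = 58.

58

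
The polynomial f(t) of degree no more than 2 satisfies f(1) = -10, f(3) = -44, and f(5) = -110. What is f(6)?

-155

Forward differences of the values at t = 1, 3, 5:
  f  : -10  -44  -110
  Δ  : -34  -66
  Δ^2: -32
The second differences are constant, confirming degree 2.
Interpolating (Newton forward form) and evaluating at t = 6 gives f(6) = -155.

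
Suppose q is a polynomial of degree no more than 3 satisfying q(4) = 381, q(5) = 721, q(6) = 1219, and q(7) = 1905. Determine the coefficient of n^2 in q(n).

4

Write q(n) = an^3 + bn^2 + cn + d. Substituting each data point gives a linear system:
  64a + 16b + 4c + d = 381
  125a + 25b + 5c + d = 721
  216a + 36b + 6c + d = 1219
  343a + 49b + 7c + d = 1905
Solving the system yields a = 5, b = 4, c = -1, d = 1.
So q(n) = 5n³ + 4n² - n + 1.
The coefficient of n^2 is 4.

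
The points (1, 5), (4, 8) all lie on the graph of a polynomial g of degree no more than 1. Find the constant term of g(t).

Write g(t) = at + b. Substituting each data point gives a linear system:
  a + b = 5
  4a + b = 8
Solving the system yields a = 1, b = 4.
So g(t) = t + 4.
The constant term is 4.

4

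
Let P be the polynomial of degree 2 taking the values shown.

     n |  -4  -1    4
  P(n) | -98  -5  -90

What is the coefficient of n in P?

1

Write P(n) = an^2 + bn + c. Substituting each data point gives a linear system:
  16a - 4b + c = -98
  a - b + c = -5
  16a + 4b + c = -90
Solving the system yields a = -6, b = 1, c = 2.
So P(n) = -6n^2 + n + 2.
The coefficient of n is 1.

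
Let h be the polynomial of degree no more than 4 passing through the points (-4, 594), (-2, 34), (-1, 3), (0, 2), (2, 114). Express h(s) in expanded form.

Write h(s) = as^4 + bs^3 + cs^2 + ds + e. Substituting each data point gives a linear system:
  256a - 64b + 16c - 4d + e = 594
  16a - 8b + 4c - 2d + e = 34
  a - b + c - d + e = 3
  e = 2
  16a + 8b + 4c + 2d + e = 114
Solving the system yields a = 3, b = 4, c = 6, d = 4, e = 2.
So h(s) = 3s^4 + 4s^3 + 6s^2 + 4s + 2.
Check: h(-2) = 34. ✓

h(s) = 3s^4 + 4s^3 + 6s^2 + 4s + 2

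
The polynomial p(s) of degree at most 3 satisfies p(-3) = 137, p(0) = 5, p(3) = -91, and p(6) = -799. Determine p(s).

p(s) = -4s^3 + 2s^2 - 2s + 5

Using the Lagrange interpolation formula with nodes -3, 0, 3, 6:
  L_0(s) = s(s - 3)(s - 6) / -162
  L_1(s) = (s + 3)(s - 3)(s - 6) / 54
  L_2(s) = (s + 3)s(s - 6) / -54
  L_3(s) = (s + 3)s(s - 3) / 162
Then p(s) = 137·L_0(s) + 5·L_1(s) - 91·L_2(s) - 799·L_3(s).
Expanding and collecting terms gives p(s) = -4s^3 + 2s^2 - 2s + 5.
Check: p(0) = 5. ✓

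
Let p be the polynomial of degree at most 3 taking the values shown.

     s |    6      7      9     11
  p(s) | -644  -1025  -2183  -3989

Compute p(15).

Using the Lagrange interpolation formula with nodes 6, 7, 9, 11:
  L_0(s) = (s - 7)(s - 9)(s - 11) / -15
  L_1(s) = (s - 6)(s - 9)(s - 11) / 8
  L_2(s) = (s - 6)(s - 7)(s - 11) / -12
  L_3(s) = (s - 6)(s - 7)(s - 9) / 40
Then p(s) = -644·L_0(s) - 1025·L_1(s) - 2183·L_2(s) - 3989·L_3(s).
Expanding and collecting terms gives p(s) = -3s³ + 4.
Evaluating at s = 15: p(15) = -10121.

-10121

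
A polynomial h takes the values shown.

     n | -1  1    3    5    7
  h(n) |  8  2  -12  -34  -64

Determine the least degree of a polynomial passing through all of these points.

Forward differences of the values at n = -1, 1, 3, 5, 7:
  h  : 8  2  -12  -34  -64
  Δ  : -6  -14  -22  -30
  Δ^2: -8  -8  -8
  Δ^3: 0  0
  Δ^4: 0
The second differences are constant (-8) and nonzero, while all higher differences vanish, so the minimal degree is 2.

2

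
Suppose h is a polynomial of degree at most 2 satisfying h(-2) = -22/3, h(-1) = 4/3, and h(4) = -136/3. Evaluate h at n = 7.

-436/3

Write h(n) = an^2 + bn + c. Substituting each data point gives a linear system:
  4a - 2b + c = -22/3
  a - b + c = 4/3
  16a + 4b + c = -136/3
Solving the system yields a = -3, b = -1/3, c = 4.
So h(n) = -3n² - (1/3)n + 4.
Then h(7) = -436/3.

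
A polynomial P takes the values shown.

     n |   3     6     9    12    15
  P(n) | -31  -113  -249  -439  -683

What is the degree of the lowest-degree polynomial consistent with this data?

Forward differences of the values at n = 3, 6, 9, 12, 15:
  P  : -31  -113  -249  -439  -683
  Δ  : -82  -136  -190  -244
  Δ^2: -54  -54  -54
  Δ^3: 0  0
  Δ^4: 0
The second differences are constant (-54) and nonzero, while all higher differences vanish, so the minimal degree is 2.

2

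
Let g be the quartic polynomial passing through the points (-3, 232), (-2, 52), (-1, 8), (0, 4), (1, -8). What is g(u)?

Write g(u) = au^4 + bu^3 + cu^2 + du + e. Substituting each data point gives a linear system:
  81a - 27b + 9c - 3d + e = 232
  16a - 8b + 4c - 2d + e = 52
  a - b + c - d + e = 8
  e = 4
  a + b + c + d + e = -8
Solving the system yields a = 2, b = -4, c = -6, d = -4, e = 4.
So g(u) = 2u^4 - 4u^3 - 6u^2 - 4u + 4.
Check: g(-1) = 8. ✓

g(u) = 2u^4 - 4u^3 - 6u^2 - 4u + 4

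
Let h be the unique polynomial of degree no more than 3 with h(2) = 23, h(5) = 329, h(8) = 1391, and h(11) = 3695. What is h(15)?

Forward differences of the values at n = 2, 5, 8, 11:
  h  : 23  329  1391  3695
  Δ  : 306  1062  2304
  Δ^2: 756  1242
  Δ^3: 486
The third differences are constant, confirming degree 3.
Interpolating (Newton forward form) and evaluating at n = 15 gives h(15) = 9539.

9539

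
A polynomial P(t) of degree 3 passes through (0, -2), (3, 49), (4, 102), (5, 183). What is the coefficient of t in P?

Write P(t) = at^3 + bt^2 + ct + d. Substituting each data point gives a linear system:
  d = -2
  27a + 9b + 3c + d = 49
  64a + 16b + 4c + d = 102
  125a + 25b + 5c + d = 183
Solving the system yields a = 1, b = 2, c = 2, d = -2.
So P(t) = t³ + 2t² + 2t - 2.
The coefficient of t is 2.

2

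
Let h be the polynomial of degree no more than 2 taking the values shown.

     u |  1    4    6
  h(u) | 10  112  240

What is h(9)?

Using the Lagrange interpolation formula with nodes 1, 4, 6:
  L_0(u) = (u - 4)(u - 6) / 15
  L_1(u) = (u - 1)(u - 6) / -6
  L_2(u) = (u - 1)(u - 4) / 10
Then h(u) = 10·L_0(u) + 112·L_1(u) + 240·L_2(u).
Expanding and collecting terms gives h(u) = 6u^2 + 4u.
Evaluating at u = 9: h(9) = 522.

522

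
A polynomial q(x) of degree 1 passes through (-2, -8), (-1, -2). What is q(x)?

q(x) = 6x + 4

Using the Lagrange interpolation formula with nodes -2, -1:
  L_0(x) = (x + 1) / -1
  L_1(x) = (x + 2) / 1
Then q(x) = -8·L_0(x) - 2·L_1(x).
Expanding and collecting terms gives q(x) = 6x + 4.
Check: q(-2) = -8. ✓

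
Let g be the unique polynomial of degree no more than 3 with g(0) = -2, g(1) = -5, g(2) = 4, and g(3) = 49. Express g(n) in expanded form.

g(n) = 4n^3 - 6n^2 - n - 2

Using the Lagrange interpolation formula with nodes 0, 1, 2, 3:
  L_0(n) = (n - 1)(n - 2)(n - 3) / -6
  L_1(n) = n(n - 2)(n - 3) / 2
  L_2(n) = n(n - 1)(n - 3) / -2
  L_3(n) = n(n - 1)(n - 2) / 6
Then g(n) = -2·L_0(n) - 5·L_1(n) + 4·L_2(n) + 49·L_3(n).
Expanding and collecting terms gives g(n) = 4n³ - 6n² - n - 2.
Check: g(3) = 49. ✓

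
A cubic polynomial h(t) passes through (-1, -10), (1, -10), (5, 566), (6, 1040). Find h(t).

h(t) = 6t^3 - 6t^2 - 6t - 4

Using the Lagrange interpolation formula with nodes -1, 1, 5, 6:
  L_0(t) = (t - 1)(t - 5)(t - 6) / -84
  L_1(t) = (t + 1)(t - 5)(t - 6) / 40
  L_2(t) = (t + 1)(t - 1)(t - 6) / -24
  L_3(t) = (t + 1)(t - 1)(t - 5) / 35
Then h(t) = -10·L_0(t) - 10·L_1(t) + 566·L_2(t) + 1040·L_3(t).
Expanding and collecting terms gives h(t) = 6t^3 - 6t^2 - 6t - 4.
Check: h(6) = 1040. ✓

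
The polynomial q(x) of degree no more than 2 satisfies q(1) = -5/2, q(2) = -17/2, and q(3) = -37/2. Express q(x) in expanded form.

q(x) = -2x^2 - 1/2

Using the Lagrange interpolation formula with nodes 1, 2, 3:
  L_0(x) = (x - 2)(x - 3) / 2
  L_1(x) = (x - 1)(x - 3) / -1
  L_2(x) = (x - 1)(x - 2) / 2
Then q(x) = -5/2·L_0(x) - 17/2·L_1(x) - 37/2·L_2(x).
Expanding and collecting terms gives q(x) = -2x^2 - 1/2.
Check: q(2) = -17/2. ✓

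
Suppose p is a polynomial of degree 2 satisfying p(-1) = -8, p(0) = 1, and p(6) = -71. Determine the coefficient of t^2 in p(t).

Write p(t) = at^2 + bt + c. Substituting each data point gives a linear system:
  a - b + c = -8
  c = 1
  36a + 6b + c = -71
Solving the system yields a = -3, b = 6, c = 1.
So p(t) = -3t^2 + 6t + 1.
The leading coefficient is -3.

-3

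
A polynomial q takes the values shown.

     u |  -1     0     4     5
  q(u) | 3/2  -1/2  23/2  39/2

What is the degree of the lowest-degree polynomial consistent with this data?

2

Divided differences on the nodes -1, 0, 4, 5:
  order 0: 3/2  -1/2  23/2  39/2
  order 1: -2  3  8
  order 2: 1  1
  order 3: 0
The order-2 divided differences are all 1 (nonzero) and every higher order vanishes, so the data lies on a polynomial of degree exactly 2.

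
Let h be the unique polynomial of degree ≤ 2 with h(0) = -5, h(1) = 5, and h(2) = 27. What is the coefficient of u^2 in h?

Write h(u) = au^2 + bu + c. Substituting each data point gives a linear system:
  c = -5
  a + b + c = 5
  4a + 2b + c = 27
Solving the system yields a = 6, b = 4, c = -5.
So h(u) = 6u² + 4u - 5.
The leading coefficient is 6.

6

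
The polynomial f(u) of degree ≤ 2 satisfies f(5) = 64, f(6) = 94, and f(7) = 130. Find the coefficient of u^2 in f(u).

Write f(u) = au^2 + bu + c. Substituting each data point gives a linear system:
  25a + 5b + c = 64
  36a + 6b + c = 94
  49a + 7b + c = 130
Solving the system yields a = 3, b = -3, c = 4.
So f(u) = 3u^2 - 3u + 4.
The leading coefficient is 3.

3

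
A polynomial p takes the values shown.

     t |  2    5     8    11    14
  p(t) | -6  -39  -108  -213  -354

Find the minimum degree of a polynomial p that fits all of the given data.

Forward differences of the values at t = 2, 5, 8, 11, 14:
  p  : -6  -39  -108  -213  -354
  Δ  : -33  -69  -105  -141
  Δ^2: -36  -36  -36
  Δ^3: 0  0
  Δ^4: 0
The second differences are constant (-36) and nonzero, while all higher differences vanish, so the minimal degree is 2.

2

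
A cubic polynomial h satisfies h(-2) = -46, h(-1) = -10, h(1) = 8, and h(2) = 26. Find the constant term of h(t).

Write h(t) = at^3 + bt^2 + ct + d. Substituting each data point gives a linear system:
  -8a + 4b - 2c + d = -46
  -a + b - c + d = -10
  a + b + c + d = 8
  8a + 4b + 2c + d = 26
Solving the system yields a = 3, b = -3, c = 6, d = 2.
So h(t) = 3t^3 - 3t^2 + 6t + 2.
The constant term is 2.

2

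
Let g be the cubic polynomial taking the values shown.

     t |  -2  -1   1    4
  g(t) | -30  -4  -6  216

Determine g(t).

g(t) = 4t^3 - t^2 - 5t - 4

Write g(t) = at^3 + bt^2 + ct + d. Substituting each data point gives a linear system:
  -8a + 4b - 2c + d = -30
  -a + b - c + d = -4
  a + b + c + d = -6
  64a + 16b + 4c + d = 216
Solving the system yields a = 4, b = -1, c = -5, d = -4.
So g(t) = 4t^3 - t^2 - 5t - 4.
Check: g(1) = -6. ✓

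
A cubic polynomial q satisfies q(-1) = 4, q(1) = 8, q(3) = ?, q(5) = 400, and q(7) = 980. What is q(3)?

On equispaced nodes a degree-3 polynomial has vanishing fourth forward difference, so
  q(-1) - 4·q(1) + 6·q(3) - 4·q(5) + q(7) = 0.
Substituting the known values and solving for q(3):
  6·q(3) = 648
  q(3) = 108.

108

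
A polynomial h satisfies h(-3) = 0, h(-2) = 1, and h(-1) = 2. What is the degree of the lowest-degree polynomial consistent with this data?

1

Forward differences of the values at s = -3, -2, -1:
  h  : 0  1  2
  Δ  : 1  1
  Δ^2: 0
The first differences are constant (1) and nonzero, while all higher differences vanish, so the minimal degree is 1.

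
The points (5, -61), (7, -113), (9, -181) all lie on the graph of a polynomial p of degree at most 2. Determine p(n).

Using the Lagrange interpolation formula with nodes 5, 7, 9:
  L_0(n) = (n - 7)(n - 9) / 8
  L_1(n) = (n - 5)(n - 9) / -4
  L_2(n) = (n - 5)(n - 7) / 8
Then p(n) = -61·L_0(n) - 113·L_1(n) - 181·L_2(n).
Expanding and collecting terms gives p(n) = -2n^2 - 2n - 1.
Check: p(7) = -113. ✓

p(n) = -2n^2 - 2n - 1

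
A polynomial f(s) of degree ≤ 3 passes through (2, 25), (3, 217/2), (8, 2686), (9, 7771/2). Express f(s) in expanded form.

f(s) = 6s^3 - 6s^2 - (1/2)s + 2

Using the Lagrange interpolation formula with nodes 2, 3, 8, 9:
  L_0(s) = (s - 3)(s - 8)(s - 9) / -42
  L_1(s) = (s - 2)(s - 8)(s - 9) / 30
  L_2(s) = (s - 2)(s - 3)(s - 9) / -30
  L_3(s) = (s - 2)(s - 3)(s - 8) / 42
Then f(s) = 25·L_0(s) + 217/2·L_1(s) + 2686·L_2(s) + 7771/2·L_3(s).
Expanding and collecting terms gives f(s) = 6s^3 - 6s^2 - (1/2)s + 2.
Check: f(8) = 2686. ✓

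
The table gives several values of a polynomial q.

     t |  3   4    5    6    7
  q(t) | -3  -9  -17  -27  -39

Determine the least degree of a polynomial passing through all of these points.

Forward differences of the values at t = 3, 4, 5, 6, 7:
  q  : -3  -9  -17  -27  -39
  Δ  : -6  -8  -10  -12
  Δ^2: -2  -2  -2
  Δ^3: 0  0
  Δ^4: 0
The second differences are constant (-2) and nonzero, while all higher differences vanish, so the minimal degree is 2.

2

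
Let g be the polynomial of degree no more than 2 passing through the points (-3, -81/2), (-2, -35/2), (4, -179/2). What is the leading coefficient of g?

-5

Write g(t) = at^2 + bt + c. Substituting each data point gives a linear system:
  9a - 3b + c = -81/2
  4a - 2b + c = -35/2
  16a + 4b + c = -179/2
Solving the system yields a = -5, b = -2, c = -3/2.
So g(t) = -5t^2 - 2t - 3/2.
The leading coefficient is -5.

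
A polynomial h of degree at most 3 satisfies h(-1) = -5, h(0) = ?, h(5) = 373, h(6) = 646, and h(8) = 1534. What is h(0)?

The 4 known points determine the degree-3 polynomial uniquely.
Write h(t) = at^3 + bt^2 + ct + d. Substituting each data point gives a linear system:
  -a + b - c + d = -5
  125a + 25b + 5c + d = 373
  216a + 36b + 6c + d = 646
  512a + 64b + 8c + d = 1534
Solving the system yields a = 3, b = 0, c = 0, d = -2.
So h(t) = 3t³ - 2.
Then h(0) = -2.

-2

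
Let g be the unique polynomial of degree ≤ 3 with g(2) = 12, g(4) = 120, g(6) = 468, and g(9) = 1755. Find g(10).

Write g(x) = ax^3 + bx^2 + cx + d. Substituting each data point gives a linear system:
  8a + 4b + 2c + d = 12
  64a + 16b + 4c + d = 120
  216a + 36b + 6c + d = 468
  729a + 81b + 9c + d = 1755
Solving the system yields a = 3, b = -6, c = 6, d = 0.
So g(x) = 3x³ - 6x² + 6x.
Then g(10) = 2460.

2460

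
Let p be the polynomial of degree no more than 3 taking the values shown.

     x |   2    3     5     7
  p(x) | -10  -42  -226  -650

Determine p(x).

p(x) = -2x^3 + 6x - 6

Write p(x) = ax^3 + bx^2 + cx + d. Substituting each data point gives a linear system:
  8a + 4b + 2c + d = -10
  27a + 9b + 3c + d = -42
  125a + 25b + 5c + d = -226
  343a + 49b + 7c + d = -650
Solving the system yields a = -2, b = 0, c = 6, d = -6.
So p(x) = -2x^3 + 6x - 6.
Check: p(5) = -226. ✓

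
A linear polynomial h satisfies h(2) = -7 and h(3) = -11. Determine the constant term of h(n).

1

Write h(n) = an + b. Substituting each data point gives a linear system:
  2a + b = -7
  3a + b = -11
Solving the system yields a = -4, b = 1.
So h(n) = -4n + 1.
The constant term is 1.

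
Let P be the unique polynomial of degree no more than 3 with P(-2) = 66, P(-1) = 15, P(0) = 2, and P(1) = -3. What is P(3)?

Forward differences of the values at t = -2, -1, 0, 1:
  P  : 66  15  2  -3
  Δ  : -51  -13  -5
  Δ^2: 38  8
  Δ^3: -30
The third differences are constant, confirming degree 3.
Interpolating (Newton forward form) and evaluating at t = 3 gives P(3) = -109.

-109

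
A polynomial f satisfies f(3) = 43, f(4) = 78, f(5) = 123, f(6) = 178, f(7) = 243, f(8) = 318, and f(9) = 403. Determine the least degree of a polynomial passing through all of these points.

Forward differences of the values at u = 3, 4, 5, 6, 7, 8, 9:
  f  : 43  78  123  178  243  318  403
  Δ  : 35  45  55  65  75  85
  Δ^2: 10  10  10  10  10
  Δ^3: 0  0  0  0
  Δ^4: 0  0  0
  Δ^5: 0  0
  Δ^6: 0
The second differences are constant (10) and nonzero, while all higher differences vanish, so the minimal degree is 2.

2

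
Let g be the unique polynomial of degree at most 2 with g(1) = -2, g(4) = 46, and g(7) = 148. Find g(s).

Write g(s) = as^2 + bs + c. Substituting each data point gives a linear system:
  a + b + c = -2
  16a + 4b + c = 46
  49a + 7b + c = 148
Solving the system yields a = 3, b = 1, c = -6.
So g(s) = 3s^2 + s - 6.
Check: g(7) = 148. ✓

g(s) = 3s^2 + s - 6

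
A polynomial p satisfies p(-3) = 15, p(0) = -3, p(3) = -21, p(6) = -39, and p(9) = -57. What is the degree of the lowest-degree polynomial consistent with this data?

Forward differences of the values at u = -3, 0, 3, 6, 9:
  p  : 15  -3  -21  -39  -57
  Δ  : -18  -18  -18  -18
  Δ^2: 0  0  0
  Δ^3: 0  0
  Δ^4: 0
The first differences are constant (-18) and nonzero, while all higher differences vanish, so the minimal degree is 1.

1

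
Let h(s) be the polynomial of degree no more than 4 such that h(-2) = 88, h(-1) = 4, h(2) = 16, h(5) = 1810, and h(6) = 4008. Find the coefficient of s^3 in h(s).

Write h(s) = as^4 + bs^3 + cs^2 + ds + e. Substituting each data point gives a linear system:
  16a - 8b + 4c - 2d + e = 88
  a - b + c - d + e = 4
  16a + 8b + 4c + 2d + e = 16
  625a + 125b + 25c + 5d + e = 1810
  1296a + 216b + 36c + 6d + e = 4008
Solving the system yields a = 4, b = -5, c = -3, d = 2, e = 0.
So h(s) = 4s^4 - 5s^3 - 3s^2 + 2s.
The coefficient of s^3 is -5.

-5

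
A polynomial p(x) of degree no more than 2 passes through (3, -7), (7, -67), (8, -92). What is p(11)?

Using the Lagrange interpolation formula with nodes 3, 7, 8:
  L_0(x) = (x - 7)(x - 8) / 20
  L_1(x) = (x - 3)(x - 8) / -4
  L_2(x) = (x - 3)(x - 7) / 5
Then p(x) = -7·L_0(x) - 67·L_1(x) - 92·L_2(x).
Expanding and collecting terms gives p(x) = -2x^2 + 5x - 4.
Evaluating at x = 11: p(11) = -191.

-191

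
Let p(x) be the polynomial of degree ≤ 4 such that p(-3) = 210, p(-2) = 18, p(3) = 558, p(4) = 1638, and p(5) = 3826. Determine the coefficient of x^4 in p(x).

5

Write p(x) = ax^4 + bx^3 + cx^2 + dx + e. Substituting each data point gives a linear system:
  81a - 27b + 9c - 3d + e = 210
  16a - 8b + 4c - 2d + e = 18
  81a + 27b + 9c + 3d + e = 558
  256a + 64b + 16c + 4d + e = 1638
  625a + 125b + 25c + 5d + e = 3826
Solving the system yields a = 5, b = 6, c = -3, d = 4, e = 6.
So p(x) = 5x⁴ + 6x³ - 3x² + 4x + 6.
The leading coefficient is 5.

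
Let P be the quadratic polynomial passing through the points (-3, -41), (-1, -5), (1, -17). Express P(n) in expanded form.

Using the Lagrange interpolation formula with nodes -3, -1, 1:
  L_0(n) = (n + 1)(n - 1) / 8
  L_1(n) = (n + 3)(n - 1) / -4
  L_2(n) = (n + 3)(n + 1) / 8
Then P(n) = -41·L_0(n) - 5·L_1(n) - 17·L_2(n).
Expanding and collecting terms gives P(n) = -6n^2 - 6n - 5.
Check: P(-1) = -5. ✓

P(n) = -6n^2 - 6n - 5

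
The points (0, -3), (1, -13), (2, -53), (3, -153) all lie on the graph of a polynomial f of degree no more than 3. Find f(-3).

147

Forward differences of the values at t = 0, 1, 2, 3:
  f  : -3  -13  -53  -153
  Δ  : -10  -40  -100
  Δ^2: -30  -60
  Δ^3: -30
The third differences are constant, confirming degree 3.
Interpolating (Newton forward form) and evaluating at t = -3 gives f(-3) = 147.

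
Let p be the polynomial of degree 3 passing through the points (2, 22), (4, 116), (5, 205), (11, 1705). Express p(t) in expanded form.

Write p(t) = at^3 + bt^2 + ct + d. Substituting each data point gives a linear system:
  8a + 4b + 2c + d = 22
  64a + 16b + 4c + d = 116
  125a + 25b + 5c + d = 205
  1331a + 121b + 11c + d = 1705
Solving the system yields a = 1, b = 3, c = 1, d = 0.
So p(t) = t^3 + 3t^2 + t.
Check: p(2) = 22. ✓

p(t) = t^3 + 3t^2 + t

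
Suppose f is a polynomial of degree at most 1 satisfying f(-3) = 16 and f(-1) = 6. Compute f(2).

Write f(s) = as + b. Substituting each data point gives a linear system:
  -3a + b = 16
  -a + b = 6
Solving the system yields a = -5, b = 1.
So f(s) = -5s + 1.
Then f(2) = -9.

-9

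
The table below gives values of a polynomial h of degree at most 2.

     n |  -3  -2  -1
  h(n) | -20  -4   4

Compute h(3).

-44

Forward differences of the values at n = -3, -2, -1:
  h  : -20  -4  4
  Δ  : 16  8
  Δ^2: -8
The second differences are constant, confirming degree 2.
Interpolating (Newton forward form) and evaluating at n = 3 gives h(3) = -44.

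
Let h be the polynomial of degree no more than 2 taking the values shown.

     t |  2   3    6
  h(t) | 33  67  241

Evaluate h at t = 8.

Using the Lagrange interpolation formula with nodes 2, 3, 6:
  L_0(t) = (t - 3)(t - 6) / 4
  L_1(t) = (t - 2)(t - 6) / -3
  L_2(t) = (t - 2)(t - 3) / 12
Then h(t) = 33·L_0(t) + 67·L_1(t) + 241·L_2(t).
Expanding and collecting terms gives h(t) = 6t^2 + 4t + 1.
Evaluating at t = 8: h(8) = 417.

417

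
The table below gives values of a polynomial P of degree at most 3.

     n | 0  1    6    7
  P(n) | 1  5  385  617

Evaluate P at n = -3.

Write P(n) = an^3 + bn^2 + cn + d. Substituting each data point gives a linear system:
  d = 1
  a + b + c + d = 5
  216a + 36b + 6c + d = 385
  343a + 49b + 7c + d = 617
Solving the system yields a = 2, b = -2, c = 4, d = 1.
So P(n) = 2n^3 - 2n^2 + 4n + 1.
Then P(-3) = -83.

-83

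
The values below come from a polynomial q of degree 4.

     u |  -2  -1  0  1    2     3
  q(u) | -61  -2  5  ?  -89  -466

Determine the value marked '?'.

2

The 5 known points determine the degree-4 polynomial uniquely.
Write q(u) = au^4 + bu^3 + cu^2 + du + e. Substituting each data point gives a linear system:
  16a - 8b + 4c - 2d + e = -61
  a - b + c - d + e = -2
  e = 5
  16a + 8b + 4c + 2d + e = -89
  81a + 27b + 9c + 3d + e = -466
Solving the system yields a = -5, b = -3, c = 0, d = 5, e = 5.
So q(u) = -5u^4 - 3u^3 + 5u + 5.
Then q(1) = 2.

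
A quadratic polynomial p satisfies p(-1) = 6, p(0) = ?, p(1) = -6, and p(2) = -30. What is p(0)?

The 3 known points determine the degree-2 polynomial uniquely.
Write p(x) = ax^2 + bx + c. Substituting each data point gives a linear system:
  a - b + c = 6
  a + b + c = -6
  4a + 2b + c = -30
Solving the system yields a = -6, b = -6, c = 6.
So p(x) = -6x^2 - 6x + 6.
Then p(0) = 6.

6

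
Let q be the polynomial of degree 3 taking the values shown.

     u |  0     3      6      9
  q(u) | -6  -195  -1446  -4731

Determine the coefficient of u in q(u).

6

Write q(u) = au^3 + bu^2 + cu + d. Substituting each data point gives a linear system:
  d = -6
  27a + 9b + 3c + d = -195
  216a + 36b + 6c + d = -1446
  729a + 81b + 9c + d = -4731
Solving the system yields a = -6, b = -5, c = 6, d = -6.
So q(u) = -6u^3 - 5u^2 + 6u - 6.
The coefficient of u is 6.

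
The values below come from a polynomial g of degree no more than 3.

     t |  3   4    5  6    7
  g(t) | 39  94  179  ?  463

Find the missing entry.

300

The 4 known points determine the degree-3 polynomial uniquely.
Write g(t) = at^3 + bt^2 + ct + d. Substituting each data point gives a linear system:
  27a + 9b + 3c + d = 39
  64a + 16b + 4c + d = 94
  125a + 25b + 5c + d = 179
  343a + 49b + 7c + d = 463
Solving the system yields a = 1, b = 3, c = -3, d = -6.
So g(t) = t³ + 3t² - 3t - 6.
Then g(6) = 300.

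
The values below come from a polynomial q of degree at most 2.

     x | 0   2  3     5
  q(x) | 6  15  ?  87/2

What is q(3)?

The 3 known points determine the degree-2 polynomial uniquely.
Write q(x) = ax^2 + bx + c. Substituting each data point gives a linear system:
  c = 6
  4a + 2b + c = 15
  25a + 5b + c = 87/2
Solving the system yields a = 1, b = 5/2, c = 6.
So q(x) = x^2 + (5/2)x + 6.
Then q(3) = 45/2.

45/2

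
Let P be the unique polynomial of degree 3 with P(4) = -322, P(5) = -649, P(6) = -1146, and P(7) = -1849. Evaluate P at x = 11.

Using the Lagrange interpolation formula with nodes 4, 5, 6, 7:
  L_0(x) = (x - 5)(x - 6)(x - 7) / -6
  L_1(x) = (x - 4)(x - 6)(x - 7) / 2
  L_2(x) = (x - 4)(x - 5)(x - 7) / -2
  L_3(x) = (x - 4)(x - 5)(x - 6) / 6
Then P(x) = -322·L_0(x) - 649·L_1(x) - 1146·L_2(x) - 1849·L_3(x).
Expanding and collecting terms gives P(x) = -6x^3 + 5x^2 - 6x + 6.
Evaluating at x = 11: P(11) = -7441.

-7441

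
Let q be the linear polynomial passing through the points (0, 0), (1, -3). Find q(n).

Using the Lagrange interpolation formula with nodes 0, 1:
  L_0(n) = (n - 1) / -1
  L_1(n) = n / 1
Then q(n) = 0·L_0(n) - 3·L_1(n).
Expanding and collecting terms gives q(n) = -3n.
Check: q(1) = -3. ✓

q(n) = -3n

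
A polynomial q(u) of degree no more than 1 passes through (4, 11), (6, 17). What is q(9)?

Using the Lagrange interpolation formula with nodes 4, 6:
  L_0(u) = (u - 6) / -2
  L_1(u) = (u - 4) / 2
Then q(u) = 11·L_0(u) + 17·L_1(u).
Expanding and collecting terms gives q(u) = 3u - 1.
Evaluating at u = 9: q(9) = 26.

26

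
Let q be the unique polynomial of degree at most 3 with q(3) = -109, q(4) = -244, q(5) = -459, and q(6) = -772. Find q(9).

-2479

Using the Lagrange interpolation formula with nodes 3, 4, 5, 6:
  L_0(s) = (s - 4)(s - 5)(s - 6) / -6
  L_1(s) = (s - 3)(s - 5)(s - 6) / 2
  L_2(s) = (s - 3)(s - 4)(s - 6) / -2
  L_3(s) = (s - 3)(s - 4)(s - 5) / 6
Then q(s) = -109·L_0(s) - 244·L_1(s) - 459·L_2(s) - 772·L_3(s).
Expanding and collecting terms gives q(s) = -3s^3 - 4s^2 + 4s - 4.
Evaluating at s = 9: q(9) = -2479.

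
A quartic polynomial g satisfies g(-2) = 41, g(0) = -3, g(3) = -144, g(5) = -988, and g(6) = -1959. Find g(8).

-5779

Write g(n) = an^4 + bn^3 + cn^2 + dn + e. Substituting each data point gives a linear system:
  16a - 8b + 4c - 2d + e = 41
  e = -3
  81a + 27b + 9c + 3d + e = -144
  625a + 125b + 25c + 5d + e = -988
  1296a + 216b + 36c + 6d + e = -1959
Solving the system yields a = -1, b = -4, c = 6, d = -2, e = -3.
So g(n) = -n^4 - 4n^3 + 6n^2 - 2n - 3.
Then g(8) = -5779.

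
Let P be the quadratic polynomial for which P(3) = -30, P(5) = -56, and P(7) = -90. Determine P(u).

P(u) = -u^2 - 5u - 6

Write P(u) = au^2 + bu + c. Substituting each data point gives a linear system:
  9a + 3b + c = -30
  25a + 5b + c = -56
  49a + 7b + c = -90
Solving the system yields a = -1, b = -5, c = -6.
So P(u) = -u^2 - 5u - 6.
Check: P(7) = -90. ✓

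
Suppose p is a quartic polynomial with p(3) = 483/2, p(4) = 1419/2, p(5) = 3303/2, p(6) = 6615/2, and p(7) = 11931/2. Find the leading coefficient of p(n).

2

Write p(n) = an^4 + bn^3 + cn^2 + dn + e. Substituting each data point gives a linear system:
  81a + 27b + 9c + 3d + e = 483/2
  256a + 64b + 16c + 4d + e = 1419/2
  625a + 125b + 25c + 5d + e = 3303/2
  1296a + 216b + 36c + 6d + e = 6615/2
  2401a + 343b + 49c + 7d + e = 11931/2
Solving the system yields a = 2, b = 4, c = -5, d = 5, e = 3/2.
So p(n) = 2n^4 + 4n^3 - 5n^2 + 5n + 3/2.
The leading coefficient is 2.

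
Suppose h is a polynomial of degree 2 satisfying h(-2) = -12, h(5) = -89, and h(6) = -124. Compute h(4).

Write h(x) = ax^2 + bx + c. Substituting each data point gives a linear system:
  4a - 2b + c = -12
  25a + 5b + c = -89
  36a + 6b + c = -124
Solving the system yields a = -3, b = -2, c = -4.
So h(x) = -3x^2 - 2x - 4.
Then h(4) = -60.

-60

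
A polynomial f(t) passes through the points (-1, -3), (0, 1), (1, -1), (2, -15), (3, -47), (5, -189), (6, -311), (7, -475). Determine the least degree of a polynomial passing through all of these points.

Divided differences on the nodes -1, 0, 1, 2, 3, 5, 6, 7:
  order 0: -3  1  -1  -15  -47  -189  -311  -475
  order 1: 4  -2  -14  -32  -71  -122  -164
  order 2: -3  -6  -9  -13  -17  -21
  order 3: -1  -1  -1  -1  -1
  order 4: 0  0  0  0
  order 5: 0  0  0
  order 6: 0  0
  order 7: 0
The order-3 divided differences are all -1 (nonzero) and every higher order vanishes, so the data lies on a polynomial of degree exactly 3.

3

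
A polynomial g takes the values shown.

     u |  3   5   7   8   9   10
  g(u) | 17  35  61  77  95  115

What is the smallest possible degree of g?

2

Divided differences on the nodes 3, 5, 7, 8, 9, 10:
  order 0: 17  35  61  77  95  115
  order 1: 9  13  16  18  20
  order 2: 1  1  1  1
  order 3: 0  0  0
  order 4: 0  0
  order 5: 0
The order-2 divided differences are all 1 (nonzero) and every higher order vanishes, so the data lies on a polynomial of degree exactly 2.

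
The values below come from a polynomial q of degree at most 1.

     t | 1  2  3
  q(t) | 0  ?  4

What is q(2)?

The 2 known points determine the degree-1 polynomial uniquely.
Write q(t) = at + b. Substituting each data point gives a linear system:
  a + b = 0
  3a + b = 4
Solving the system yields a = 2, b = -2.
So q(t) = 2t - 2.
Then q(2) = 2.

2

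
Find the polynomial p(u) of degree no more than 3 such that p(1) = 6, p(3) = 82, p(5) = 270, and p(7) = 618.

Using the Lagrange interpolation formula with nodes 1, 3, 5, 7:
  L_0(u) = (u - 3)(u - 5)(u - 7) / -48
  L_1(u) = (u - 1)(u - 5)(u - 7) / 16
  L_2(u) = (u - 1)(u - 3)(u - 7) / -16
  L_3(u) = (u - 1)(u - 3)(u - 5) / 48
Then p(u) = 6·L_0(u) + 82·L_1(u) + 270·L_2(u) + 618·L_3(u).
Expanding and collecting terms gives p(u) = u³ + 5u² + 5u - 5.
Check: p(7) = 618. ✓

p(u) = u^3 + 5u^2 + 5u - 5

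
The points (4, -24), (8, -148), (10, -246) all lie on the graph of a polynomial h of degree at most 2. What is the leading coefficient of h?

Write h(t) = at^2 + bt + c. Substituting each data point gives a linear system:
  16a + 4b + c = -24
  64a + 8b + c = -148
  100a + 10b + c = -246
Solving the system yields a = -3, b = 5, c = 4.
So h(t) = -3t² + 5t + 4.
The leading coefficient is -3.

-3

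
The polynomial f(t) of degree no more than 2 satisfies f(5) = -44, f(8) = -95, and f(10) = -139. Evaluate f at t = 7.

-76

Write f(t) = at^2 + bt + c. Substituting each data point gives a linear system:
  25a + 5b + c = -44
  64a + 8b + c = -95
  100a + 10b + c = -139
Solving the system yields a = -1, b = -4, c = 1.
So f(t) = -t^2 - 4t + 1.
Then f(7) = -76.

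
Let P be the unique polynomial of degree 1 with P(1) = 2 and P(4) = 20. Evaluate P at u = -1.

-10

Using the Lagrange interpolation formula with nodes 1, 4:
  L_0(u) = (u - 4) / -3
  L_1(u) = (u - 1) / 3
Then P(u) = 2·L_0(u) + 20·L_1(u).
Expanding and collecting terms gives P(u) = 6u - 4.
Evaluating at u = -1: P(-1) = -10.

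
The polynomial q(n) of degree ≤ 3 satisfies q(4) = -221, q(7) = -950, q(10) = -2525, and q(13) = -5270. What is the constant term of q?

-5

Write q(n) = an^3 + bn^2 + cn + d. Substituting each data point gives a linear system:
  64a + 16b + 4c + d = -221
  343a + 49b + 7c + d = -950
  1000a + 100b + 10c + d = -2525
  2197a + 169b + 13c + d = -5270
Solving the system yields a = -2, b = -5, c = -2, d = -5.
So q(n) = -2n^3 - 5n^2 - 2n - 5.
The constant term is -5.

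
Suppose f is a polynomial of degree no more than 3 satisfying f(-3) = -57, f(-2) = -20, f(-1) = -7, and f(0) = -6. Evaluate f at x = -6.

Using the Lagrange interpolation formula with nodes -3, -2, -1, 0:
  L_0(x) = (x + 2)(x + 1)x / -6
  L_1(x) = (x + 3)(x + 1)x / 2
  L_2(x) = (x + 3)(x + 2)x / -2
  L_3(x) = (x + 3)(x + 2)(x + 1) / 6
Then f(x) = -57·L_0(x) - 20·L_1(x) - 7·L_2(x) - 6·L_3(x).
Expanding and collecting terms gives f(x) = 2x^3 - x - 6.
Evaluating at x = -6: f(-6) = -432.

-432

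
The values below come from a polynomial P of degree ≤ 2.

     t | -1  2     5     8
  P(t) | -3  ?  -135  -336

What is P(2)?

-24

The 3 known points determine the degree-2 polynomial uniquely.
Write P(t) = at^2 + bt + c. Substituting each data point gives a linear system:
  a - b + c = -3
  25a + 5b + c = -135
  64a + 8b + c = -336
Solving the system yields a = -5, b = -2, c = 0.
So P(t) = -5t^2 - 2t.
Then P(2) = -24.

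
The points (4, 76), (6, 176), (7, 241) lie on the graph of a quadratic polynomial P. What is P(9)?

Using the Lagrange interpolation formula with nodes 4, 6, 7:
  L_0(s) = (s - 6)(s - 7) / 6
  L_1(s) = (s - 4)(s - 7) / -2
  L_2(s) = (s - 4)(s - 6) / 3
Then P(s) = 76·L_0(s) + 176·L_1(s) + 241·L_2(s).
Expanding and collecting terms gives P(s) = 5s^2 - 4.
Evaluating at s = 9: P(9) = 401.

401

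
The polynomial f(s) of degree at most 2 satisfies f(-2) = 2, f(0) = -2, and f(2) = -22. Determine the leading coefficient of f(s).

Write f(s) = as^2 + bs + c. Substituting each data point gives a linear system:
  4a - 2b + c = 2
  c = -2
  4a + 2b + c = -22
Solving the system yields a = -2, b = -6, c = -2.
So f(s) = -2s² - 6s - 2.
The leading coefficient is -2.

-2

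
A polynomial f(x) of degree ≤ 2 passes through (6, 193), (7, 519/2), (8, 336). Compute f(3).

107/2

Write f(x) = ax^2 + bx + c. Substituting each data point gives a linear system:
  36a + 6b + c = 193
  49a + 7b + c = 519/2
  64a + 8b + c = 336
Solving the system yields a = 5, b = 3/2, c = 4.
So f(x) = 5x^2 + (3/2)x + 4.
Then f(3) = 107/2.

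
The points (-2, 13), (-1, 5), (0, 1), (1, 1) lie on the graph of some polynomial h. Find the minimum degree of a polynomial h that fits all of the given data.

Forward differences of the values at u = -2, -1, 0, 1:
  h  : 13  5  1  1
  Δ  : -8  -4  0
  Δ^2: 4  4
  Δ^3: 0
The second differences are constant (4) and nonzero, while all higher differences vanish, so the minimal degree is 2.

2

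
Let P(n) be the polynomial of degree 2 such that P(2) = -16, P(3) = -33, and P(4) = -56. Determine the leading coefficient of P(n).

Write P(n) = an^2 + bn + c. Substituting each data point gives a linear system:
  4a + 2b + c = -16
  9a + 3b + c = -33
  16a + 4b + c = -56
Solving the system yields a = -3, b = -2, c = 0.
So P(n) = -3n² - 2n.
The leading coefficient is -3.

-3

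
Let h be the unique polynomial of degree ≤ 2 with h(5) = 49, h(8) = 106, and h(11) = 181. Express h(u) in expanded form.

Using the Lagrange interpolation formula with nodes 5, 8, 11:
  L_0(u) = (u - 8)(u - 11) / 18
  L_1(u) = (u - 5)(u - 11) / -9
  L_2(u) = (u - 5)(u - 8) / 18
Then h(u) = 49·L_0(u) + 106·L_1(u) + 181·L_2(u).
Expanding and collecting terms gives h(u) = u² + 6u - 6.
Check: h(11) = 181. ✓

h(u) = u^2 + 6u - 6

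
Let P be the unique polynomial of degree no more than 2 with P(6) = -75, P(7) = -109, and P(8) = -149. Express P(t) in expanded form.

Using the Lagrange interpolation formula with nodes 6, 7, 8:
  L_0(t) = (t - 7)(t - 8) / 2
  L_1(t) = (t - 6)(t - 8) / -1
  L_2(t) = (t - 6)(t - 7) / 2
Then P(t) = -75·L_0(t) - 109·L_1(t) - 149·L_2(t).
Expanding and collecting terms gives P(t) = -3t² + 5t + 3.
Check: P(6) = -75. ✓

P(t) = -3t^2 + 5t + 3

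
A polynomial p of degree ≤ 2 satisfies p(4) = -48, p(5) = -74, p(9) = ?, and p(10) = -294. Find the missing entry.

-238

The 3 known points determine the degree-2 polynomial uniquely.
Write p(t) = at^2 + bt + c. Substituting each data point gives a linear system:
  16a + 4b + c = -48
  25a + 5b + c = -74
  100a + 10b + c = -294
Solving the system yields a = -3, b = 1, c = -4.
So p(t) = -3t^2 + t - 4.
Then p(9) = -238.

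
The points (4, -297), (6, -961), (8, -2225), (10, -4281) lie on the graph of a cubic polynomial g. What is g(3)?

Using the Lagrange interpolation formula with nodes 4, 6, 8, 10:
  L_0(s) = (s - 6)(s - 8)(s - 10) / -48
  L_1(s) = (s - 4)(s - 8)(s - 10) / 16
  L_2(s) = (s - 4)(s - 6)(s - 10) / -16
  L_3(s) = (s - 4)(s - 6)(s - 8) / 48
Then g(s) = -297·L_0(s) - 961·L_1(s) - 2225·L_2(s) - 4281·L_3(s).
Expanding and collecting terms gives g(s) = -4s³ - 3s² + 2s - 1.
Evaluating at s = 3: g(3) = -130.

-130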